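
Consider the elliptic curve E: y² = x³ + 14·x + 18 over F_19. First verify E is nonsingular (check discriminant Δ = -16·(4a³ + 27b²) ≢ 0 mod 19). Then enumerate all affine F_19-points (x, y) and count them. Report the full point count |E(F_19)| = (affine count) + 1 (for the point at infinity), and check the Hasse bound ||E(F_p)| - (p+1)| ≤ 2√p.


Affine points = {(2, 4), (2, 15), (3, 7), (3, 12), (4, 9), (4, 10), (5, 2), (5, 17), (16, 5), (16, 14), (17, 1), (17, 18)}; affine count = 12; |E(F_19)| = 13.

Discriminant check: Δ ∝ 4a³ + 27b² = 4·14³ + 27·18² = 4·2744 + 27·324 ≡ 2 (mod 19). Nonzero ⇒ E is nonsingular.
For each x ∈ F_19, compute rhs = x³ + 14·x + 18 mod 19, then count y ∈ F_19 with y² ≡ rhs.
  x = 0: rhs = 18, matching y values: none (0 points).
  x = 1: rhs = 14, matching y values: none (0 points).
  x = 2: rhs = 16, matching y values: 4, 15 (2 points).
  x = 3: rhs = 11, matching y values: 7, 12 (2 points).
  x = 4: rhs = 5, matching y values: 9, 10 (2 points).
  x = 5: rhs = 4, matching y values: 2, 17 (2 points).
  x = 6: rhs = 14, matching y values: none (0 points).
  x = 7: rhs = 3, matching y values: none (0 points).
  x = 8: rhs = 15, matching y values: none (0 points).
  x = 9: rhs = 18, matching y values: none (0 points).
  x = 10: rhs = 18, matching y values: none (0 points).
  x = 11: rhs = 2, matching y values: none (0 points).
  x = 12: rhs = 14, matching y values: none (0 points).
  x = 13: rhs = 3, matching y values: none (0 points).
  x = 14: rhs = 13, matching y values: none (0 points).
  x = 15: rhs = 12, matching y values: none (0 points).
  x = 16: rhs = 6, matching y values: 5, 14 (2 points).
  x = 17: rhs = 1, matching y values: 1, 18 (2 points).
  x = 18: rhs = 3, matching y values: none (0 points).
Total affine count: 12.
Full point count |E(F_19)| = 12 + 1 = 13.
Hasse bound: |13 − (19+1)| = |-7| = 7 ≤ 2√19 ≈ 8.7178 ✓.


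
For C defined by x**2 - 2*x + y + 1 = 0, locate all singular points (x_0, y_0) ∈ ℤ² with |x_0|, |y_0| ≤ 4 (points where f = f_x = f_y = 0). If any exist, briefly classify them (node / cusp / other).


No singular points in the scanned grid; C is smooth there.

Compute partial derivatives:
  f_x = 2*x - 2.
  f_y = 1.
f_y = 1 is a nonzero constant, so f_y never vanishes: no point (x, y) can satisfy f = f_x = f_y = 0. In particular no (x, y) ∈ {−4, ..., 4}² is singular; the curve is smooth.


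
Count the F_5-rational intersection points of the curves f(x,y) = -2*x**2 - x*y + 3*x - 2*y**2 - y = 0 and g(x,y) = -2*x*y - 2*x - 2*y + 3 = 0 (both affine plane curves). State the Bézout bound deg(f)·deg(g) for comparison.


Common zeros: {(4, 0)}; count = 1; Bézout bound = 4.

deg(f) = 2, deg(g) = 2, so Bézout bound = 4.
Scan x ∈ F_5. For each x, list the y ∈ F_5 with f(x, y) ≡ 0 and those with g(x, y) ≡ 0 (mod 5); the common zeros in that column are the intersection.
  x = 0: f ≡ 0 at y ∈ {0, 2}; g ≡ 0 at y ∈ {4}; common: ∅.
  x = 1: f ≡ 0 at y ∈ ∅; g ≡ 0 at y ∈ {4}; common: ∅.
  x = 2: f ≡ 0 at y ∈ ∅; g ≡ 0 at y ∈ {4}; common: ∅.
  x = 3: f ≡ 0 at y ∈ {1, 2}; g ≡ 0 at y ∈ {4}; common: ∅.
  x = 4: f ≡ 0 at y ∈ {0}; g ≡ 0 at y ∈ {0, 1, 2, 3, 4}; common: {0}.
Collecting: common zeros = {(4, 0)}, so the count is 1.
Comparison with the Bézout bound: 1 ≤ 4 = deg(f)·deg(g), as expected for curves with no common component (the affine F_5-count falls short of the bound because intersections may lie at infinity, over extension fields, or carry multiplicity).


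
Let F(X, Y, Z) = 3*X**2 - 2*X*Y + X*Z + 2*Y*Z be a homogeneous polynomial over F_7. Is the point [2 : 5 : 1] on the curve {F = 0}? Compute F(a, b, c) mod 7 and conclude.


F(2,5,1) ≡ 4 (mod 7); P is NOT on the curve.

Evaluate F(2, 5, 1) term-by-term (mod 7).
  3*X**2 ↦ 3·4·1·1 = 12
  -2*X*Y ↦ -2·2·5·1 = -20
  X*Z ↦ 1·2·1·1 = 2
  2*Y*Z ↦ 2·1·5·1 = 10
Sum: F(2, 5, 1) = (12) + (-20) + (2) + (10) = 4.
Reducing mod 7: 4 ≡ 4 (mod 7).
Since F(a, b, c) ≡ 4 ≠ 0 (mod 7), P does NOT lie on the curve.


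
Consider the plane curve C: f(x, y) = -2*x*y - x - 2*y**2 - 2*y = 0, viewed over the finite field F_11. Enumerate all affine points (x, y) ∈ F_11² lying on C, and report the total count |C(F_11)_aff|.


Affine F_11-points: {(0, 0), (0, 10), (2, 2), (2, 6), (5, 7), (5, 9), (6, 1), (6, 3), (9, 4), (9, 8)}; count = 10.

For each of the 121 pairs (x, y) ∈ F_11², evaluate f(x, y) mod 11. Record the zeros.
  x = 0: [0↦0, 1↦7, 2↦10, 3↦9, 4↦4, 5↦6, 6↦4, 7↦9, 8↦10, 9↦7, 10↦0]  zeros at y ∈ {0, 10}
  x = 1: [0↦10, 1↦4, 2↦5, 3↦2, 4↦6, 5↦6, 6↦2, 7↦5, 8↦4, 9↦10, 10↦1]  zeros at y ∈ ∅
  x = 2: [0↦9, 1↦1, 2↦0, 3↦6, 4↦8, 5↦6, 6↦0, 7↦1, 8↦9, 9↦2, 10↦2]  zeros at y ∈ {2, 6}
  x = 3: [0↦8, 1↦9, 2↦6, 3↦10, 4↦10, 5↦6, 6↦9, 7↦8, 8↦3, 9↦5, 10↦3]  zeros at y ∈ ∅
  x = 4: [0↦7, 1↦6, 2↦1, 3↦3, 4↦1, 5↦6, 6↦7, 7↦4, 8↦8, 9↦8, 10↦4]  zeros at y ∈ ∅
  x = 5: [0↦6, 1↦3, 2↦7, 3↦7, 4↦3, 5↦6, 6↦5, 7↦0, 8↦2, 9↦0, 10↦5]  zeros at y ∈ {7, 9}
  x = 6: [0↦5, 1↦0, 2↦2, 3↦0, 4↦5, 5↦6, 6↦3, 7↦7, 8↦7, 9↦3, 10↦6]  zeros at y ∈ {1, 3}
  x = 7: [0↦4, 1↦8, 2↦8, 3↦4, 4↦7, 5↦6, 6↦1, 7↦3, 8↦1, 9↦6, 10↦7]  zeros at y ∈ ∅
  x = 8: [0↦3, 1↦5, 2↦3, 3↦8, 4↦9, 5↦6, 6↦10, 7↦10, 8↦6, 9↦9, 10↦8]  zeros at y ∈ ∅
  x = 9: [0↦2, 1↦2, 2↦9, 3↦1, 4↦0, 5↦6, 6↦8, 7↦6, 8↦0, 9↦1, 10↦9]  zeros at y ∈ {4, 8}
  x = 10: [0↦1, 1↦10, 2↦4, 3↦5, 4↦2, 5↦6, 6↦6, 7↦2, 8↦5, 9↦4, 10↦10]  zeros at y ∈ ∅
Collecting zeros: affine points = {(0, 0), (0, 10), (2, 2), (2, 6), (5, 7), (5, 9), (6, 1), (6, 3), (9, 4), (9, 8)}.
Total count |C(F_11)_aff| = 10.


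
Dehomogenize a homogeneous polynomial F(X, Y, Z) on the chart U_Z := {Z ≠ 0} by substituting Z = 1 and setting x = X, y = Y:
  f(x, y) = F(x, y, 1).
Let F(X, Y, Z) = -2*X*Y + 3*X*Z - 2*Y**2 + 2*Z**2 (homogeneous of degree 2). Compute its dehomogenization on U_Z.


f(x, y) = -2*x*y + 3*x - 2*y**2 + 2

On U_Z we set Z = 1. Each monomial c·X^i·Y^j·Z^k in F becomes c·x^i·y^j·1^k = c·x^i·y^j.
Substituting Z = 1: F(X, Y, 1) = -2*x*y + 3*x - 2*y**2 + 2.
Note: deg(f) ≤ deg(F) = 2; strict inequality happens when F is divisible by Z (lost terms).


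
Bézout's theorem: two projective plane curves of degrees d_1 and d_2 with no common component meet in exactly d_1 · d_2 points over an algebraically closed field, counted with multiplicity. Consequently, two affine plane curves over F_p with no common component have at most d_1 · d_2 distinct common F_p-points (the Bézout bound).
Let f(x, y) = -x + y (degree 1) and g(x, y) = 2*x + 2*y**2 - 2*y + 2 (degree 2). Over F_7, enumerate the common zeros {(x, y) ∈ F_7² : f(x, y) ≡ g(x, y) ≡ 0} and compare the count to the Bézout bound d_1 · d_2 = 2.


Common zeros: ∅; count = 0; Bézout bound = 2.

deg(f) = 1, deg(g) = 2, so Bézout bound = 2.
Scan x ∈ F_7. For each x, list the y ∈ F_7 with f(x, y) ≡ 0 and those with g(x, y) ≡ 0 (mod 7); the common zeros in that column are the intersection.
  x = 0: f ≡ 0 at y ∈ {0}; g ≡ 0 at y ∈ {3, 5}; common: ∅.
  x = 1: f ≡ 0 at y ∈ {1}; g ≡ 0 at y ∈ {4}; common: ∅.
  x = 2: f ≡ 0 at y ∈ {2}; g ≡ 0 at y ∈ ∅; common: ∅.
  x = 3: f ≡ 0 at y ∈ {3}; g ≡ 0 at y ∈ ∅; common: ∅.
  x = 4: f ≡ 0 at y ∈ {4}; g ≡ 0 at y ∈ {2, 6}; common: ∅.
  x = 5: f ≡ 0 at y ∈ {5}; g ≡ 0 at y ∈ ∅; common: ∅.
  x = 6: f ≡ 0 at y ∈ {6}; g ≡ 0 at y ∈ {0, 1}; common: ∅.
Collecting: common zeros = ∅, so the count is 0.
Comparison with the Bézout bound: 0 ≤ 2 = deg(f)·deg(g), as expected for curves with no common component (the affine F_7-count falls short of the bound because intersections may lie at infinity, over extension fields, or carry multiplicity).


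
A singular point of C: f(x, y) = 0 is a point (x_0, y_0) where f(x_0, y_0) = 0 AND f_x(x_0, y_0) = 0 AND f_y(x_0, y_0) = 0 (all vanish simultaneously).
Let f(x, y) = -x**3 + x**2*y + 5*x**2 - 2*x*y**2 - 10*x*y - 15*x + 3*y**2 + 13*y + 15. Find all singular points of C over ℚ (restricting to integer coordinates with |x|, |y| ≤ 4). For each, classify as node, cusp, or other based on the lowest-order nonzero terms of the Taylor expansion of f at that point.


Singular points: {(1, -2)}; classification: cusp.

Compute partial derivatives:
  f_x = -3*x**2 + 2*x*y + 10*x - 2*y**2 - 10*y - 15.
  f_y = x**2 - 4*x*y - 10*x + 6*y + 13.
Scan x_0 ∈ {−4, ..., 4}. For each x_0, f_y(x_0, y) is a polynomial in y; find its integer roots y ∈ {−4, ..., 4}, then test f_x and f at those candidates.
  x = -4: f_y(-4, y) = 22*y + 69; no integer root y with |y| ≤ 4.
  x = -3: f_y(-3, y) = 18*y + 52; no integer root y with |y| ≤ 4.
  x = -2: f_y(-2, y) = 14*y + 37; no integer root y with |y| ≤ 4.
  x = -1: f_y(-1, y) = 10*y + 24; no integer root y with |y| ≤ 4.
  x = 0: f_y(0, y) = 6*y + 13; no integer root y with |y| ≤ 4.
  x = 1: f_y(1, y) = 2*y + 4; vanishes at y ∈ {-2}. (1, -2): f_x = 0, f = 0 — SINGULAR.
  x = 2: f_y(2, y) = -2*y - 3; no integer root y with |y| ≤ 4.
  x = 3: f_y(3, y) = -6*y - 8; no integer root y with |y| ≤ 4.
  x = 4: f_y(4, y) = -10*y - 11; no integer root y with |y| ≤ 4.
Only singular point on the grid: (1, -2).
Classify: substitute x = 1 + u, y = -2 + v and expand: f = -u**3 + u**2*v - 2*u*v**2 + v**2.
No constant or linear terms (consistent with a singular point). Quadratic part: v**2. Cubic part: -u**3 + u**2*v - 2*u*v**2.
The quadratic part v**2 is a perfect square, so there is a single (double) tangent line v = 0, i.e. y = -2. Restricting the cubic part to that line (v = 0) leaves -u**3 ≠ 0, so f is not divisible by v and the branch is v² ≈ u**3 to lowest order — this is a cusp.
Classification: cusp.


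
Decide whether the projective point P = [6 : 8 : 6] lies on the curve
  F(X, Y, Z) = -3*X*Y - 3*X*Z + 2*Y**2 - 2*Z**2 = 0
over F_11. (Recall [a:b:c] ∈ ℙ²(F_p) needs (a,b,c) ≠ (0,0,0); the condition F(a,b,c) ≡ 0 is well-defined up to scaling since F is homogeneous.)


F(6,8,6) ≡ 2 (mod 11); P is NOT on the curve.

Evaluate F(6, 8, 6) term-by-term (mod 11).
  -3*X*Y ↦ -3·6·8·1 = -144
  -3*X*Z ↦ -3·6·1·6 = -108
  2*Y**2 ↦ 2·1·64·1 = 128
  -2*Z**2 ↦ -2·1·1·36 = -72
Sum: F(6, 8, 6) = (-144) + (-108) + (128) + (-72) = -196.
Reducing mod 11: -196 ≡ 2 (mod 11).
Since F(a, b, c) ≡ 2 ≠ 0 (mod 11), P does NOT lie on the curve.


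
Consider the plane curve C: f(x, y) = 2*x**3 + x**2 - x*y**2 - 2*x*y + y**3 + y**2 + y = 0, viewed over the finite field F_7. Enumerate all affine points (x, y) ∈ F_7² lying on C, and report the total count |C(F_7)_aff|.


Affine F_7-points: {(0, 0), (0, 2), (0, 4), (1, 4), (2, 4), (2, 5), (2, 6), (3, 0), (4, 2), (4, 6), (6, 2), (6, 5)}; count = 12.

For each of the 49 pairs (x, y) ∈ F_7², evaluate f(x, y) mod 7. Record the zeros.
  x = 0: [0↦0, 1↦3, 2↦0, 3↦4, 4↦0, 5↦1, 6↦6]  zeros at y ∈ {0, 2, 4}
  x = 1: [0↦3, 1↦3, 2↦2, 3↦6, 4↦0, 5↦4, 6↦3]  zeros at y ∈ {4}
  x = 2: [0↦6, 1↦3, 2↦4, 3↦1, 4↦0, 5↦0, 6↦0]  zeros at y ∈ {4, 5, 6}
  x = 3: [0↦0, 1↦1, 2↦4, 3↦1, 4↦5, 5↦1, 6↦2]  zeros at y ∈ {0}
  x = 4: [0↦4, 1↦2, 2↦0, 3↦4, 4↦6, 5↦5, 6↦0]  zeros at y ∈ {2, 6}
  x = 5: [0↦2, 1↦4, 2↦4, 3↦1, 4↦1, 5↦3, 6↦6]  zeros at y ∈ ∅
  x = 6: [0↦6, 1↦5, 2↦0, 3↦4, 4↦2, 5↦0, 6↦4]  zeros at y ∈ {2, 5}
Collecting zeros: affine points = {(0, 0), (0, 2), (0, 4), (1, 4), (2, 4), (2, 5), (2, 6), (3, 0), (4, 2), (4, 6), (6, 2), (6, 5)}.
Total count |C(F_7)_aff| = 12.


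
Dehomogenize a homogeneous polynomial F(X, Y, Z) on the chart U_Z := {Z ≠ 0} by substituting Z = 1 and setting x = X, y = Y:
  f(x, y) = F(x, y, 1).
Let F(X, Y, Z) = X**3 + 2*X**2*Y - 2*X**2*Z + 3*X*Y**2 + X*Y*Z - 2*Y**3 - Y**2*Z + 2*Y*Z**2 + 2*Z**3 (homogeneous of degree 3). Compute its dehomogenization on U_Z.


f(x, y) = x**3 + 2*x**2*y - 2*x**2 + 3*x*y**2 + x*y - 2*y**3 - y**2 + 2*y + 2

On U_Z we set Z = 1. Each monomial c·X^i·Y^j·Z^k in F becomes c·x^i·y^j·1^k = c·x^i·y^j.
Substituting Z = 1: F(X, Y, 1) = x**3 + 2*x**2*y - 2*x**2 + 3*x*y**2 + x*y - 2*y**3 - y**2 + 2*y + 2.
Note: deg(f) ≤ deg(F) = 3; strict inequality happens when F is divisible by Z (lost terms).


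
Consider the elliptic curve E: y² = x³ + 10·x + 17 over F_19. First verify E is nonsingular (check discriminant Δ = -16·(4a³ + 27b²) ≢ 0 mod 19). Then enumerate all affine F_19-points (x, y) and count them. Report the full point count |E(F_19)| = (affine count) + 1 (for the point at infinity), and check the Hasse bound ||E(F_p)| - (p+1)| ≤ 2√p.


Affine points = {(0, 6), (0, 13), (1, 3), (1, 16), (2, 8), (2, 11), (3, 6), (3, 13), (4, 8), (4, 11), (8, 1), (8, 18), (9, 0), (13, 8), (13, 11), (16, 6), (16, 13), (18, 5), (18, 14)}; affine count = 19; |E(F_19)| = 20.

Discriminant check: Δ ∝ 4a³ + 27b² = 4·10³ + 27·17² = 4·1000 + 27·289 ≡ 4 (mod 19). Nonzero ⇒ E is nonsingular.
For each x ∈ F_19, compute rhs = x³ + 10·x + 17 mod 19, then count y ∈ F_19 with y² ≡ rhs.
  x = 0: rhs = 17, matching y values: 6, 13 (2 points).
  x = 1: rhs = 9, matching y values: 3, 16 (2 points).
  x = 2: rhs = 7, matching y values: 8, 11 (2 points).
  x = 3: rhs = 17, matching y values: 6, 13 (2 points).
  x = 4: rhs = 7, matching y values: 8, 11 (2 points).
  x = 5: rhs = 2, matching y values: none (0 points).
  x = 6: rhs = 8, matching y values: none (0 points).
  x = 7: rhs = 12, matching y values: none (0 points).
  x = 8: rhs = 1, matching y values: 1, 18 (2 points).
  x = 9: rhs = 0, matching y values: 0 (1 points).
  x = 10: rhs = 15, matching y values: none (0 points).
  x = 11: rhs = 14, matching y values: none (0 points).
  x = 12: rhs = 3, matching y values: none (0 points).
  x = 13: rhs = 7, matching y values: 8, 11 (2 points).
  x = 14: rhs = 13, matching y values: none (0 points).
  x = 15: rhs = 8, matching y values: none (0 points).
  x = 16: rhs = 17, matching y values: 6, 13 (2 points).
  x = 17: rhs = 8, matching y values: none (0 points).
  x = 18: rhs = 6, matching y values: 5, 14 (2 points).
Total affine count: 19.
Full point count |E(F_19)| = 19 + 1 = 20.
Hasse bound: |20 − (19+1)| = |0| = 0 ≤ 2√19 ≈ 8.7178 ✓.


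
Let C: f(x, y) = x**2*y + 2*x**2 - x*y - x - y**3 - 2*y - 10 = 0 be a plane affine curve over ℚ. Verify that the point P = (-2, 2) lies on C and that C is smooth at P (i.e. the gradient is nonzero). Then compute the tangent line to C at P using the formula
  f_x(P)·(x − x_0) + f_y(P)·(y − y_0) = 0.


Tangent line at P: -19*x - 8*y - 22 = 0.

Step 1: f(-2, 2) = 0, so P lies on C.
Step 2: partial derivatives
  f_x(x, y) = 2*x*y + 4*x - y - 1, f_y(x, y) = x**2 - x - 3*y**2 - 2.
  f_x(P) = -19, f_y(P) = -8 (gradient nonzero, so P is smooth).
Step 3: tangent line at P: -19·(x − -2) + -8·(y − 2) = 0.
Expanding: -19*x - 8*y - 22 = 0.


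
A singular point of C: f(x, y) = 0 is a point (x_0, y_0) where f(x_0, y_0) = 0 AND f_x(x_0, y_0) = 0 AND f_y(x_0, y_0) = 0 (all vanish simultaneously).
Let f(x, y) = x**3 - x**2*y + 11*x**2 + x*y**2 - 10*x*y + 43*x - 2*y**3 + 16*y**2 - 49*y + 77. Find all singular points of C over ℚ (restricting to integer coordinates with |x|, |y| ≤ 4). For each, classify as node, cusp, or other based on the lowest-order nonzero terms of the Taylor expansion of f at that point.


Singular points: {(-3, 2)}; classification: cusp.

Compute partial derivatives:
  f_x = 3*x**2 - 2*x*y + 22*x + y**2 - 10*y + 43.
  f_y = -x**2 + 2*x*y - 10*x - 6*y**2 + 32*y - 49.
Scan x_0 ∈ {−4, ..., 4}. For each x_0, f_y(x_0, y) is a polynomial in y; find its integer roots y ∈ {−4, ..., 4}, then test f_x and f at those candidates.
  x = -4: f_y(-4, y) = -6*y**2 + 24*y - 25; no integer root y with |y| ≤ 4.
  x = -3: f_y(-3, y) = -6*y**2 + 26*y - 28; vanishes at y ∈ {2}. (-3, 2): f_x = 0, f = 0 — SINGULAR.
  x = -2: f_y(-2, y) = -6*y**2 + 28*y - 33; no integer root y with |y| ≤ 4.
  x = -1: f_y(-1, y) = -6*y**2 + 30*y - 40; no integer root y with |y| ≤ 4.
  x = 0: f_y(0, y) = -6*y**2 + 32*y - 49; no integer root y with |y| ≤ 4.
  x = 1: f_y(1, y) = -6*y**2 + 34*y - 60; no integer root y with |y| ≤ 4.
  x = 2: f_y(2, y) = -6*y**2 + 36*y - 73; no integer root y with |y| ≤ 4.
  x = 3: f_y(3, y) = -6*y**2 + 38*y - 88; no integer root y with |y| ≤ 4.
  x = 4: f_y(4, y) = -6*y**2 + 40*y - 105; no integer root y with |y| ≤ 4.
Only singular point on the grid: (-3, 2).
Classify: substitute x = -3 + u, y = 2 + v and expand: f = u**3 - u**2*v + u*v**2 - 2*v**3 + v**2.
No constant or linear terms (consistent with a singular point). Quadratic part: v**2. Cubic part: u**3 - u**2*v + u*v**2 - 2*v**3.
The quadratic part v**2 is a perfect square, so there is a single (double) tangent line v = 0, i.e. y = 2. Restricting the cubic part to that line (v = 0) leaves u**3 ≠ 0, so f is not divisible by v and the branch is v² ≈ -u**3 to lowest order — this is a cusp.
Classification: cusp.


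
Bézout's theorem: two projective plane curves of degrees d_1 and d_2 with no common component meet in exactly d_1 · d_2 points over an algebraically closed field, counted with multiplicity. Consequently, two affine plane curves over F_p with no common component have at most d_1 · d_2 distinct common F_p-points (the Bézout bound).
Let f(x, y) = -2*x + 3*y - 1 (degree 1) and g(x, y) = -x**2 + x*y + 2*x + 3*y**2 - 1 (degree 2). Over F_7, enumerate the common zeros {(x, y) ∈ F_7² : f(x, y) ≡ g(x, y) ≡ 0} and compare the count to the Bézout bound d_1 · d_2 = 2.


Common zeros: ∅; count = 0; Bézout bound = 2.

deg(f) = 1, deg(g) = 2, so Bézout bound = 2.
Scan x ∈ F_7. For each x, list the y ∈ F_7 with f(x, y) ≡ 0 and those with g(x, y) ≡ 0 (mod 7); the common zeros in that column are the intersection.
  x = 0: f ≡ 0 at y ∈ {5}; g ≡ 0 at y ∈ ∅; common: ∅.
  x = 1: f ≡ 0 at y ∈ {1}; g ≡ 0 at y ∈ {0, 2}; common: ∅.
  x = 2: f ≡ 0 at y ∈ {4}; g ≡ 0 at y ∈ {5, 6}; common: ∅.
  x = 3: f ≡ 0 at y ∈ {0}; g ≡ 0 at y ∈ {2, 4}; common: ∅.
  x = 4: f ≡ 0 at y ∈ {3}; g ≡ 0 at y ∈ ∅; common: ∅.
  x = 5: f ≡ 0 at y ∈ {6}; g ≡ 0 at y ∈ {5}; common: ∅.
  x = 6: f ≡ 0 at y ∈ {2}; g ≡ 0 at y ∈ {6}; common: ∅.
Collecting: common zeros = ∅, so the count is 0.
Comparison with the Bézout bound: 0 ≤ 2 = deg(f)·deg(g), as expected for curves with no common component (the affine F_7-count falls short of the bound because intersections may lie at infinity, over extension fields, or carry multiplicity).


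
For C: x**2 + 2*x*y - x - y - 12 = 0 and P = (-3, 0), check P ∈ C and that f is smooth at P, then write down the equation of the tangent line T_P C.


Tangent line at P: -7*x - 7*y - 21 = 0.

Step 1: f(-3, 0) = 0, so P lies on C.
Step 2: partial derivatives
  f_x(x, y) = 2*x + 2*y - 1, f_y(x, y) = 2*x - 1.
  f_x(P) = -7, f_y(P) = -7 (gradient nonzero, so P is smooth).
Step 3: tangent line at P: -7·(x − -3) + -7·(y − 0) = 0.
Expanding: -7*x - 7*y - 21 = 0.


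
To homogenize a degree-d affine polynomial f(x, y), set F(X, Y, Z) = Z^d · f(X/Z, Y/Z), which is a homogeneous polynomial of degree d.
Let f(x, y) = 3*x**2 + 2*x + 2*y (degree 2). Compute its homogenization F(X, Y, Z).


F(X, Y, Z) = 3*X**2 + 2*X*Z + 2*Y*Z

deg(f) = 2.
Substitute x = X/Z, y = Y/Z into f, then multiply by Z^2.
  monomial 3·x^2·y^0 ↦ 3·X^2·Y^0·Z^0.
  monomial 2·x^1·y^0 ↦ 2·X^1·Y^0·Z^1.
  monomial 2·x^0·y^1 ↦ 2·X^0·Y^1·Z^1.
Collecting: F(X, Y, Z) = 3*X**2 + 2*X*Z + 2*Y*Z.


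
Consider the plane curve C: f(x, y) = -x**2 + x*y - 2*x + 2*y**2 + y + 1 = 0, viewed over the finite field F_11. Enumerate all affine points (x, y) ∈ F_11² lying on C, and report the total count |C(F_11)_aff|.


Affine F_11-points: {(0, 2), (0, 3), (1, 3), (1, 7), (4, 7), (5, 4), (8, 4), (8, 8), (9, 8), (9, 9)}; count = 10.

For each of the 121 pairs (x, y) ∈ F_11², evaluate f(x, y) mod 11. Record the zeros.
  x = 0: [0↦1, 1↦4, 2↦0, 3↦0, 4↦4, 5↦1, 6↦2, 7↦7, 8↦5, 9↦7, 10↦2]  zeros at y ∈ {2, 3}
  x = 1: [0↦9, 1↦2, 2↦10, 3↦0, 4↦5, 5↦3, 6↦5, 7↦0, 8↦10, 9↦2, 10↦9]  zeros at y ∈ {3, 7}
  x = 2: [0↦4, 1↦9, 2↦7, 3↦9, 4↦4, 5↦3, 6↦6, 7↦2, 8↦2, 9↦6, 10↦3]  zeros at y ∈ ∅
  x = 3: [0↦8, 1↦3, 2↦2, 3↦5, 4↦1, 5↦1, 6↦5, 7↦2, 8↦3, 9↦8, 10↦6]  zeros at y ∈ ∅
  x = 4: [0↦10, 1↦6, 2↦6, 3↦10, 4↦7, 5↦8, 6↦2, 7↦0, 8↦2, 9↦8, 10↦7]  zeros at y ∈ {7}
  x = 5: [0↦10, 1↦7, 2↦8, 3↦2, 4↦0, 5↦2, 6↦8, 7↦7, 8↦10, 9↦6, 10↦6]  zeros at y ∈ {4}
  x = 6: [0↦8, 1↦6, 2↦8, 3↦3, 4↦2, 5↦5, 6↦1, 7↦1, 8↦5, 9↦2, 10↦3]  zeros at y ∈ ∅
  x = 7: [0↦4, 1↦3, 2↦6, 3↦2, 4↦2, 5↦6, 6↦3, 7↦4, 8↦9, 9↦7, 10↦9]  zeros at y ∈ ∅
  x = 8: [0↦9, 1↦9, 2↦2, 3↦10, 4↦0, 5↦5, 6↦3, 7↦5, 8↦0, 9↦10, 10↦2]  zeros at y ∈ {4, 8}
  x = 9: [0↦1, 1↦2, 2↦7, 3↦5, 4↦7, 5↦2, 6↦1, 7↦4, 8↦0, 9↦0, 10↦4]  zeros at y ∈ {8, 9}
  x = 10: [0↦2, 1↦4, 2↦10, 3↦9, 4↦1, 5↦8, 6↦8, 7↦1, 8↦9, 9↦10, 10↦4]  zeros at y ∈ ∅
Collecting zeros: affine points = {(0, 2), (0, 3), (1, 3), (1, 7), (4, 7), (5, 4), (8, 4), (8, 8), (9, 8), (9, 9)}.
Total count |C(F_11)_aff| = 10.


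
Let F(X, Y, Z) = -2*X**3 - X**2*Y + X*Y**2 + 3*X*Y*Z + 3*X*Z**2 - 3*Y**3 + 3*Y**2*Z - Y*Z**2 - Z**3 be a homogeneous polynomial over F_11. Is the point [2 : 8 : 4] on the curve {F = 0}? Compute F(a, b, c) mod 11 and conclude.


F(2,8,4) ≡ 2 (mod 11); P is NOT on the curve.

Evaluate F(2, 8, 4) term-by-term (mod 11).
  -2*X**3 ↦ -2·8·1·1 = -16
  -X**2*Y ↦ -1·4·8·1 = -32
  X*Y**2 ↦ 1·2·64·1 = 128
  3*X*Y*Z ↦ 3·2·8·4 = 192
  3*X*Z**2 ↦ 3·2·1·16 = 96
  -3*Y**3 ↦ -3·1·512·1 = -1536
  3*Y**2*Z ↦ 3·1·64·4 = 768
  -Y*Z**2 ↦ -1·1·8·16 = -128
  -Z**3 ↦ -1·1·1·64 = -64
Sum: F(2, 8, 4) = (-16) + (-32) + (128) + (192) + (96) + (-1536) + (768) + (-128) + (-64) = -592.
Reducing mod 11: -592 ≡ 2 (mod 11).
Since F(a, b, c) ≡ 2 ≠ 0 (mod 11), P does NOT lie on the curve.


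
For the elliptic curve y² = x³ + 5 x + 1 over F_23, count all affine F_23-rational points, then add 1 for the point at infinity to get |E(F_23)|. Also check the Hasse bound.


Affine points = {(0, 1), (0, 22), (4, 4), (4, 19), (5, 6), (5, 17), (8, 1), (8, 22), (9, 4), (9, 19), (10, 4), (10, 19), (12, 8), (12, 15), (13, 3), (13, 20), (14, 3), (14, 20), (15, 1), (15, 22), (17, 10), (17, 13), (18, 9), (18, 14), (19, 3), (19, 20), (21, 11), (21, 12), (22, 8), (22, 15)}; affine count = 30; |E(F_23)| = 31.

Discriminant check: Δ ∝ 4a³ + 27b² = 4·5³ + 27·1² = 4·125 + 27·1 ≡ 21 (mod 23). Nonzero ⇒ E is nonsingular.
For each x ∈ F_23, compute rhs = x³ + 5·x + 1 mod 23, then count y ∈ F_23 with y² ≡ rhs.
  x = 0: rhs = 1, matching y values: 1, 22 (2 points).
  x = 1: rhs = 7, matching y values: none (0 points).
  x = 2: rhs = 19, matching y values: none (0 points).
  x = 3: rhs = 20, matching y values: none (0 points).
  x = 4: rhs = 16, matching y values: 4, 19 (2 points).
  x = 5: rhs = 13, matching y values: 6, 17 (2 points).
  x = 6: rhs = 17, matching y values: none (0 points).
  x = 7: rhs = 11, matching y values: none (0 points).
  x = 8: rhs = 1, matching y values: 1, 22 (2 points).
  x = 9: rhs = 16, matching y values: 4, 19 (2 points).
  x = 10: rhs = 16, matching y values: 4, 19 (2 points).
  x = 11: rhs = 7, matching y values: none (0 points).
  x = 12: rhs = 18, matching y values: 8, 15 (2 points).
  x = 13: rhs = 9, matching y values: 3, 20 (2 points).
  x = 14: rhs = 9, matching y values: 3, 20 (2 points).
  x = 15: rhs = 1, matching y values: 1, 22 (2 points).
  x = 16: rhs = 14, matching y values: none (0 points).
  x = 17: rhs = 8, matching y values: 10, 13 (2 points).
  x = 18: rhs = 12, matching y values: 9, 14 (2 points).
  x = 19: rhs = 9, matching y values: 3, 20 (2 points).
  x = 20: rhs = 5, matching y values: none (0 points).
  x = 21: rhs = 6, matching y values: 11, 12 (2 points).
  x = 22: rhs = 18, matching y values: 8, 15 (2 points).
Total affine count: 30.
Full point count |E(F_23)| = 30 + 1 = 31.
Hasse bound: |31 − (23+1)| = |7| = 7 ≤ 2√23 ≈ 9.5917 ✓.


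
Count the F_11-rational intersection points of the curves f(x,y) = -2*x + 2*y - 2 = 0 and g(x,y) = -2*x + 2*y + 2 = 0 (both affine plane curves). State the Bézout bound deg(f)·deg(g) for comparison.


Common zeros: ∅; count = 0; Bézout bound = 1.

deg(f) = 1, deg(g) = 1, so Bézout bound = 1.
Scan x ∈ F_11. For each x, list the y ∈ F_11 with f(x, y) ≡ 0 and those with g(x, y) ≡ 0 (mod 11); the common zeros in that column are the intersection.
  x = 0: f ≡ 0 at y ∈ {1}; g ≡ 0 at y ∈ {10}; common: ∅.
  x = 1: f ≡ 0 at y ∈ {2}; g ≡ 0 at y ∈ {0}; common: ∅.
  x = 2: f ≡ 0 at y ∈ {3}; g ≡ 0 at y ∈ {1}; common: ∅.
  x = 3: f ≡ 0 at y ∈ {4}; g ≡ 0 at y ∈ {2}; common: ∅.
  x = 4: f ≡ 0 at y ∈ {5}; g ≡ 0 at y ∈ {3}; common: ∅.
  x = 5: f ≡ 0 at y ∈ {6}; g ≡ 0 at y ∈ {4}; common: ∅.
  x = 6: f ≡ 0 at y ∈ {7}; g ≡ 0 at y ∈ {5}; common: ∅.
  x = 7: f ≡ 0 at y ∈ {8}; g ≡ 0 at y ∈ {6}; common: ∅.
  x = 8: f ≡ 0 at y ∈ {9}; g ≡ 0 at y ∈ {7}; common: ∅.
  x = 9: f ≡ 0 at y ∈ {10}; g ≡ 0 at y ∈ {8}; common: ∅.
  x = 10: f ≡ 0 at y ∈ {0}; g ≡ 0 at y ∈ {9}; common: ∅.
Collecting: common zeros = ∅, so the count is 0.
Comparison with the Bézout bound: 0 ≤ 1 = deg(f)·deg(g), as expected for curves with no common component (the affine F_11-count falls short of the bound because intersections may lie at infinity, over extension fields, or carry multiplicity).


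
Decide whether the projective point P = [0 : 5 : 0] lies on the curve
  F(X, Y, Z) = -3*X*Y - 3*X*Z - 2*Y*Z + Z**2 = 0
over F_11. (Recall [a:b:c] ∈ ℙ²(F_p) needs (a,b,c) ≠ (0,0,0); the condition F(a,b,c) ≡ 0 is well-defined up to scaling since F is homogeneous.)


F(0,5,0) ≡ 0 (mod 11); P is on the curve.

Evaluate F(0, 5, 0) term-by-term (mod 11).
  -3*X*Y ↦ -3·0·5·1 = 0
  -3*X*Z ↦ -3·0·1·0 = 0
  -2*Y*Z ↦ -2·1·5·0 = 0
  Z**2 ↦ 1·1·1·0 = 0
Sum: F(0, 5, 0) = (0) + (0) + (0) + (0) = 0.
Reducing mod 11: 0 ≡ 0 (mod 11).
Since F(a, b, c) ≡ 0 (mod 11), P lies on the curve.


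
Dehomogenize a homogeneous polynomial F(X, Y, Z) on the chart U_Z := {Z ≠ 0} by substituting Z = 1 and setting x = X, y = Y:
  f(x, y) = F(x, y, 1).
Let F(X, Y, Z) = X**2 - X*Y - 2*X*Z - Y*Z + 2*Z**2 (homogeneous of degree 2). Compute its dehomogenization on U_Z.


f(x, y) = x**2 - x*y - 2*x - y + 2

On U_Z we set Z = 1. Each monomial c·X^i·Y^j·Z^k in F becomes c·x^i·y^j·1^k = c·x^i·y^j.
Substituting Z = 1: F(X, Y, 1) = x**2 - x*y - 2*x - y + 2.
Note: deg(f) ≤ deg(F) = 2; strict inequality happens when F is divisible by Z (lost terms).


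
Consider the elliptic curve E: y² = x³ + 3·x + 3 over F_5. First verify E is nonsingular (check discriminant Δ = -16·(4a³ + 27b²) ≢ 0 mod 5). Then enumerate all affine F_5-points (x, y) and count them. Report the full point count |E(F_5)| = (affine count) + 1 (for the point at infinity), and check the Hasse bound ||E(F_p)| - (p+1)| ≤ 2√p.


Affine points = {(3, 2), (3, 3), (4, 2), (4, 3)}; affine count = 4; |E(F_5)| = 5.

Discriminant check: Δ ∝ 4a³ + 27b² = 4·3³ + 27·3² = 4·27 + 27·9 ≡ 1 (mod 5). Nonzero ⇒ E is nonsingular.
For each x ∈ F_5, compute rhs = x³ + 3·x + 3 mod 5, then count y ∈ F_5 with y² ≡ rhs.
  x = 0: rhs = 3, matching y values: none (0 points).
  x = 1: rhs = 2, matching y values: none (0 points).
  x = 2: rhs = 2, matching y values: none (0 points).
  x = 3: rhs = 4, matching y values: 2, 3 (2 points).
  x = 4: rhs = 4, matching y values: 2, 3 (2 points).
Total affine count: 4.
Full point count |E(F_5)| = 4 + 1 = 5.
Hasse bound: |5 − (5+1)| = |-1| = 1 ≤ 2√5 ≈ 4.4721 ✓.


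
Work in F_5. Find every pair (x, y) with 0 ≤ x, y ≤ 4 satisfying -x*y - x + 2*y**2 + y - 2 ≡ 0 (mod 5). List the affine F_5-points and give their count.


Affine F_5-points: {(1, 2), (1, 3), (3, 0), (3, 1)}; count = 4.

For each of the 25 pairs (x, y) ∈ F_5², evaluate f(x, y) mod 5. Record the zeros.
  x = 0: [0↦3, 1↦1, 2↦3, 3↦4, 4↦4]  zeros at y ∈ ∅
  x = 1: [0↦2, 1↦4, 2↦0, 3↦0, 4↦4]  zeros at y ∈ {2, 3}
  x = 2: [0↦1, 1↦2, 2↦2, 3↦1, 4↦4]  zeros at y ∈ ∅
  x = 3: [0↦0, 1↦0, 2↦4, 3↦2, 4↦4]  zeros at y ∈ {0, 1}
  x = 4: [0↦4, 1↦3, 2↦1, 3↦3, 4↦4]  zeros at y ∈ ∅
Collecting zeros: affine points = {(1, 2), (1, 3), (3, 0), (3, 1)}.
Total count |C(F_5)_aff| = 4.


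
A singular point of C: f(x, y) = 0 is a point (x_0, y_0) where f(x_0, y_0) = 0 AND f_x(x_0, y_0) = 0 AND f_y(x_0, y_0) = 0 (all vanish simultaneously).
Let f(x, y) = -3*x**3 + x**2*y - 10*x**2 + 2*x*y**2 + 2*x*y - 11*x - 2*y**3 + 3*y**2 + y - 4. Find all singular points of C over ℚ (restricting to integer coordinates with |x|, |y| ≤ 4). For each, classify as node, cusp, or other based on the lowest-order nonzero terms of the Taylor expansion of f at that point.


Singular points: {(-1, 0)}; classification: node.

Compute partial derivatives:
  f_x = -9*x**2 + 2*x*y - 20*x + 2*y**2 + 2*y - 11.
  f_y = x**2 + 4*x*y + 2*x - 6*y**2 + 6*y + 1.
Scan x_0 ∈ {−4, ..., 4}. For each x_0, f_y(x_0, y) is a polynomial in y; find its integer roots y ∈ {−4, ..., 4}, then test f_x and f at those candidates.
  x = -4: f_y(-4, y) = -6*y**2 - 10*y + 9; no integer root y with |y| ≤ 4.
  x = -3: f_y(-3, y) = -6*y**2 - 6*y + 4; no integer root y with |y| ≤ 4.
  x = -2: f_y(-2, y) = -6*y**2 - 2*y + 1; no integer root y with |y| ≤ 4.
  x = -1: f_y(-1, y) = -6*y**2 + 2*y; vanishes at y ∈ {0}. (-1, 0): f_x = 0, f = 0 — SINGULAR.
  x = 0: f_y(0, y) = -6*y**2 + 6*y + 1; no integer root y with |y| ≤ 4.
  x = 1: f_y(1, y) = -6*y**2 + 10*y + 4; vanishes at y ∈ {2}. (1, 2): f_x = -24 ≠ 0.
  x = 2: f_y(2, y) = -6*y**2 + 14*y + 9; no integer root y with |y| ≤ 4.
  x = 3: f_y(3, y) = -6*y**2 + 18*y + 16; no integer root y with |y| ≤ 4.
  x = 4: f_y(4, y) = -6*y**2 + 22*y + 25; no integer root y with |y| ≤ 4.
Only singular point on the grid: (-1, 0).
Classify: substitute x = -1 + u, y = 0 + v and expand: f = -3*u**3 + u**2*v - u**2 + 2*u*v**2 - 2*v**3 + v**2.
No constant or linear terms (consistent with a singular point). Quadratic part: -u**2 + v**2. Cubic part: -3*u**3 + u**2*v + 2*u*v**2 - 2*v**3.
The quadratic part v**2 - u**2 = (v − u)(v + u) splits into two distinct linear factors, so there are two distinct tangent lines y − 0 = ±(x − -1) — this is a node (ordinary double point).
Classification: node.


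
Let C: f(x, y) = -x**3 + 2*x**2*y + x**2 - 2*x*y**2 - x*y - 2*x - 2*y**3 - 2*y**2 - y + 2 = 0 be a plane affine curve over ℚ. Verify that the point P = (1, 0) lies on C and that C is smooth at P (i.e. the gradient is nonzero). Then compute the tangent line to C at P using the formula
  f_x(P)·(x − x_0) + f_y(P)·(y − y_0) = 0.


Tangent line at P: 3 - 3*x = 0.

Step 1: f(1, 0) = 0, so P lies on C.
Step 2: partial derivatives
  f_x(x, y) = -3*x**2 + 4*x*y + 2*x - 2*y**2 - y - 2, f_y(x, y) = 2*x**2 - 4*x*y - x - 6*y**2 - 4*y - 1.
  f_x(P) = -3, f_y(P) = 0 (gradient nonzero, so P is smooth).
Step 3: tangent line at P: -3·(x − 1) + 0·(y − 0) = 0.
Expanding: 3 - 3*x = 0.


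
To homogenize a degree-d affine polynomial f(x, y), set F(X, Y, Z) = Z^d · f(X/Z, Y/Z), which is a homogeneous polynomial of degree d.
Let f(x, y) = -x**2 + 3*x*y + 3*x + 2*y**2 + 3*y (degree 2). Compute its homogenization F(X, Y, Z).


F(X, Y, Z) = -X**2 + 3*X*Y + 3*X*Z + 2*Y**2 + 3*Y*Z

deg(f) = 2.
Substitute x = X/Z, y = Y/Z into f, then multiply by Z^2.
  monomial -1·x^2·y^0 ↦ -1·X^2·Y^0·Z^0.
  monomial 3·x^1·y^1 ↦ 3·X^1·Y^1·Z^0.
  monomial 3·x^1·y^0 ↦ 3·X^1·Y^0·Z^1.
  monomial 2·x^0·y^2 ↦ 2·X^0·Y^2·Z^0.
  monomial 3·x^0·y^1 ↦ 3·X^0·Y^1·Z^1.
Collecting: F(X, Y, Z) = -X**2 + 3*X*Y + 3*X*Z + 2*Y**2 + 3*Y*Z.


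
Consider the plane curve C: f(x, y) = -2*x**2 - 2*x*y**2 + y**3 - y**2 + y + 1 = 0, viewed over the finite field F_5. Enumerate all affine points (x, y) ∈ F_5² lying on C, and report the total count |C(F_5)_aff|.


Affine F_5-points: {(2, 1), (3, 2), (3, 3)}; count = 3.

For each of the 25 pairs (x, y) ∈ F_5², evaluate f(x, y) mod 5. Record the zeros.
  x = 0: [0↦1, 1↦2, 2↦2, 3↦2, 4↦3]  zeros at y ∈ ∅
  x = 1: [0↦4, 1↦3, 2↦2, 3↦2, 4↦4]  zeros at y ∈ ∅
  x = 2: [0↦3, 1↦0, 2↦3, 3↦3, 4↦1]  zeros at y ∈ {1}
  x = 3: [0↦3, 1↦3, 2↦0, 3↦0, 4↦4]  zeros at y ∈ {2, 3}
  x = 4: [0↦4, 1↦2, 2↦3, 3↦3, 4↦3]  zeros at y ∈ ∅
Collecting zeros: affine points = {(2, 1), (3, 2), (3, 3)}.
Total count |C(F_5)_aff| = 3.


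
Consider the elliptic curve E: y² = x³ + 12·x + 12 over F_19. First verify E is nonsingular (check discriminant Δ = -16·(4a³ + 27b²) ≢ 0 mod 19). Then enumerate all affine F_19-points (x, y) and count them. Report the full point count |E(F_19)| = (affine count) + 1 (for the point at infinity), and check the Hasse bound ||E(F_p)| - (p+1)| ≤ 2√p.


Affine points = {(1, 5), (1, 14), (2, 5), (2, 14), (5, 8), (5, 11), (10, 7), (10, 12), (13, 3), (13, 16), (14, 6), (14, 13), (16, 5), (16, 14)}; affine count = 14; |E(F_19)| = 15.

Discriminant check: Δ ∝ 4a³ + 27b² = 4·12³ + 27·12² = 4·1728 + 27·144 ≡ 8 (mod 19). Nonzero ⇒ E is nonsingular.
For each x ∈ F_19, compute rhs = x³ + 12·x + 12 mod 19, then count y ∈ F_19 with y² ≡ rhs.
  x = 0: rhs = 12, matching y values: none (0 points).
  x = 1: rhs = 6, matching y values: 5, 14 (2 points).
  x = 2: rhs = 6, matching y values: 5, 14 (2 points).
  x = 3: rhs = 18, matching y values: none (0 points).
  x = 4: rhs = 10, matching y values: none (0 points).
  x = 5: rhs = 7, matching y values: 8, 11 (2 points).
  x = 6: rhs = 15, matching y values: none (0 points).
  x = 7: rhs = 2, matching y values: none (0 points).
  x = 8: rhs = 12, matching y values: none (0 points).
  x = 9: rhs = 13, matching y values: none (0 points).
  x = 10: rhs = 11, matching y values: 7, 12 (2 points).
  x = 11: rhs = 12, matching y values: none (0 points).
  x = 12: rhs = 3, matching y values: none (0 points).
  x = 13: rhs = 9, matching y values: 3, 16 (2 points).
  x = 14: rhs = 17, matching y values: 6, 13 (2 points).
  x = 15: rhs = 14, matching y values: none (0 points).
  x = 16: rhs = 6, matching y values: 5, 14 (2 points).
  x = 17: rhs = 18, matching y values: none (0 points).
  x = 18: rhs = 18, matching y values: none (0 points).
Total affine count: 14.
Full point count |E(F_19)| = 14 + 1 = 15.
Hasse bound: |15 − (19+1)| = |-5| = 5 ≤ 2√19 ≈ 8.7178 ✓.


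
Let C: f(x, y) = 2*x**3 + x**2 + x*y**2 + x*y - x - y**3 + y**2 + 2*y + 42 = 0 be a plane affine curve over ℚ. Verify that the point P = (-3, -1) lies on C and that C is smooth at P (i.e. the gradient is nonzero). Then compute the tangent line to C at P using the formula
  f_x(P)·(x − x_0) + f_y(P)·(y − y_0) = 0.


Tangent line at P: 47*x + 141 = 0.

Step 1: f(-3, -1) = 0, so P lies on C.
Step 2: partial derivatives
  f_x(x, y) = 6*x**2 + 2*x + y**2 + y - 1, f_y(x, y) = 2*x*y + x - 3*y**2 + 2*y + 2.
  f_x(P) = 47, f_y(P) = 0 (gradient nonzero, so P is smooth).
Step 3: tangent line at P: 47·(x − -3) + 0·(y − -1) = 0.
Expanding: 47*x + 141 = 0.


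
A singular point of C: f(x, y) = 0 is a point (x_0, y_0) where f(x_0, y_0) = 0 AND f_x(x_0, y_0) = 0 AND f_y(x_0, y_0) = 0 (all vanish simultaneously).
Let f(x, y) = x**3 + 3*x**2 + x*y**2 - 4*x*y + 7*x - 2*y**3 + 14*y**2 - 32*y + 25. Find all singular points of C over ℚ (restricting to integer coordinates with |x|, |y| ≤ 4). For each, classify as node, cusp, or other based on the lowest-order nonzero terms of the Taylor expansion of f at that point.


Singular points: {(-1, 2)}; classification: cusp.

Compute partial derivatives:
  f_x = 3*x**2 + 6*x + y**2 - 4*y + 7.
  f_y = 2*x*y - 4*x - 6*y**2 + 28*y - 32.
Scan x_0 ∈ {−4, ..., 4}. For each x_0, f_y(x_0, y) is a polynomial in y; find its integer roots y ∈ {−4, ..., 4}, then test f_x and f at those candidates.
  x = -4: f_y(-4, y) = -6*y**2 + 20*y - 16; vanishes at y ∈ {2}. (-4, 2): f_x = 27 ≠ 0.
  x = -3: f_y(-3, y) = -6*y**2 + 22*y - 20; vanishes at y ∈ {2}. (-3, 2): f_x = 12 ≠ 0.
  x = -2: f_y(-2, y) = -6*y**2 + 24*y - 24; vanishes at y ∈ {2}. (-2, 2): f_x = 3 ≠ 0.
  x = -1: f_y(-1, y) = -6*y**2 + 26*y - 28; vanishes at y ∈ {2}. (-1, 2): f_x = 0, f = 0 — SINGULAR.
  x = 0: f_y(0, y) = -6*y**2 + 28*y - 32; vanishes at y ∈ {2}. (0, 2): f_x = 3 ≠ 0.
  x = 1: f_y(1, y) = -6*y**2 + 30*y - 36; vanishes at y ∈ {2, 3}. (1, 2): f_x = 12 ≠ 0; (1, 3): f_x = 13 ≠ 0.
  x = 2: f_y(2, y) = -6*y**2 + 32*y - 40; vanishes at y ∈ {2}. (2, 2): f_x = 27 ≠ 0.
  x = 3: f_y(3, y) = -6*y**2 + 34*y - 44; vanishes at y ∈ {2}. (3, 2): f_x = 48 ≠ 0.
  x = 4: f_y(4, y) = -6*y**2 + 36*y - 48; vanishes at y ∈ {2, 4}. (4, 2): f_x = 75 ≠ 0; (4, 4): f_x = 79 ≠ 0.
Only singular point on the grid: (-1, 2).
Classify: substitute x = -1 + u, y = 2 + v and expand: f = u**3 + u*v**2 - 2*v**3 + v**2.
No constant or linear terms (consistent with a singular point). Quadratic part: v**2. Cubic part: u**3 + u*v**2 - 2*v**3.
The quadratic part v**2 is a perfect square, so there is a single (double) tangent line v = 0, i.e. y = 2. Restricting the cubic part to that line (v = 0) leaves u**3 ≠ 0, so f is not divisible by v and the branch is v² ≈ -u**3 to lowest order — this is a cusp.
Classification: cusp.


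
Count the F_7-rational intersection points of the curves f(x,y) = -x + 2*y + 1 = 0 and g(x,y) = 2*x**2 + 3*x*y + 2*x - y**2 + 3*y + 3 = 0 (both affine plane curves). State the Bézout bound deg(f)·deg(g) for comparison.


Common zeros: {(1, 0), (2, 4)}; count = 2; Bézout bound = 2.

deg(f) = 1, deg(g) = 2, so Bézout bound = 2.
Scan x ∈ F_7. For each x, list the y ∈ F_7 with f(x, y) ≡ 0 and those with g(x, y) ≡ 0 (mod 7); the common zeros in that column are the intersection.
  x = 0: f ≡ 0 at y ∈ {3}; g ≡ 0 at y ∈ {5}; common: ∅.
  x = 1: f ≡ 0 at y ∈ {0}; g ≡ 0 at y ∈ {0, 6}; common: {0}.
  x = 2: f ≡ 0 at y ∈ {4}; g ≡ 0 at y ∈ {4, 5}; common: {4}.
  x = 3: f ≡ 0 at y ∈ {1}; g ≡ 0 at y ∈ {6}; common: ∅.
  x = 4: f ≡ 0 at y ∈ {5}; g ≡ 0 at y ∈ ∅; common: ∅.
  x = 5: f ≡ 0 at y ∈ {2}; g ≡ 0 at y ∈ {0, 4}; common: ∅.
  x = 6: f ≡ 0 at y ∈ {6}; g ≡ 0 at y ∈ ∅; common: ∅.
Collecting: common zeros = {(1, 0), (2, 4)}, so the count is 2.
Comparison with the Bézout bound: 2 ≤ 2 = deg(f)·deg(g), as expected for curves with no common component (the bound is attained).


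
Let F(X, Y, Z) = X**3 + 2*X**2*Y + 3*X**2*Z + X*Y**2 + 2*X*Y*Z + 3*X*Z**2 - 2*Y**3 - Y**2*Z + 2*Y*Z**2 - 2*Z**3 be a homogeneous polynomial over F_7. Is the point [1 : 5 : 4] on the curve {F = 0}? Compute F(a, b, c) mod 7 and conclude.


F(1,5,4) ≡ 0 (mod 7); P is on the curve.

Evaluate F(1, 5, 4) term-by-term (mod 7).
  X**3 ↦ 1·1·1·1 = 1
  2*X**2*Y ↦ 2·1·5·1 = 10
  3*X**2*Z ↦ 3·1·1·4 = 12
  X*Y**2 ↦ 1·1·25·1 = 25
  2*X*Y*Z ↦ 2·1·5·4 = 40
  3*X*Z**2 ↦ 3·1·1·16 = 48
  -2*Y**3 ↦ -2·1·125·1 = -250
  -Y**2*Z ↦ -1·1·25·4 = -100
  2*Y*Z**2 ↦ 2·1·5·16 = 160
  -2*Z**3 ↦ -2·1·1·64 = -128
Sum: F(1, 5, 4) = (1) + (10) + (12) + (25) + (40) + (48) + (-250) + (-100) + (160) + (-128) = -182.
Reducing mod 7: -182 ≡ 0 (mod 7).
Since F(a, b, c) ≡ 0 (mod 7), P lies on the curve.


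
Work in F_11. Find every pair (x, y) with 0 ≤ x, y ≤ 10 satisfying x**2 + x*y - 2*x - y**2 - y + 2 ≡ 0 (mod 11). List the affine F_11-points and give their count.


Affine F_11-points: {(0, 1), (0, 9), (1, 1), (1, 10), (2, 2), (2, 10), (4, 5), (4, 9), (9, 2), (9, 6)}; count = 10.

For each of the 121 pairs (x, y) ∈ F_11², evaluate f(x, y) mod 11. Record the zeros.
  x = 0: [0↦2, 1↦0, 2↦7, 3↦1, 4↦4, 5↦5, 6↦4, 7↦1, 8↦7, 9↦0, 10↦2]  zeros at y ∈ {1, 9}
  x = 1: [0↦1, 1↦0, 2↦8, 3↦3, 4↦7, 5↦9, 6↦9, 7↦7, 8↦3, 9↦8, 10↦0]  zeros at y ∈ {1, 10}
  x = 2: [0↦2, 1↦2, 2↦0, 3↦7, 4↦1, 5↦4, 6↦5, 7↦4, 8↦1, 9↦7, 10↦0]  zeros at y ∈ {2, 10}
  x = 3: [0↦5, 1↦6, 2↦5, 3↦2, 4↦8, 5↦1, 6↦3, 7↦3, 8↦1, 9↦8, 10↦2]  zeros at y ∈ ∅
  x = 4: [0↦10, 1↦1, 2↦1, 3↦10, 4↦6, 5↦0, 6↦3, 7↦4, 8↦3, 9↦0, 10↦6]  zeros at y ∈ {5, 9}
  x = 5: [0↦6, 1↦9, 2↦10, 3↦9, 4↦6, 5↦1, 6↦5, 7↦7, 8↦7, 9↦5, 10↦1]  zeros at y ∈ ∅
  x = 6: [0↦4, 1↦8, 2↦10, 3↦10, 4↦8, 5↦4, 6↦9, 7↦1, 8↦2, 9↦1, 10↦9]  zeros at y ∈ ∅
  x = 7: [0↦4, 1↦9, 2↦1, 3↦2, 4↦1, 5↦9, 6↦4, 7↦8, 8↦10, 9↦10, 10↦8]  zeros at y ∈ ∅
  x = 8: [0↦6, 1↦1, 2↦5, 3↦7, 4↦7, 5↦5, 6↦1, 7↦6, 8↦9, 9↦10, 10↦9]  zeros at y ∈ ∅
  x = 9: [0↦10, 1↦6, 2↦0, 3↦3, 4↦4, 5↦3, 6↦0, 7↦6, 8↦10, 9↦1, 10↦1]  zeros at y ∈ {2, 6}
  x = 10: [0↦5, 1↦2, 2↦8, 3↦1, 4↦3, 5↦3, 6↦1, 7↦8, 8↦2, 9↦5, 10↦6]  zeros at y ∈ ∅
Collecting zeros: affine points = {(0, 1), (0, 9), (1, 1), (1, 10), (2, 2), (2, 10), (4, 5), (4, 9), (9, 2), (9, 6)}.
Total count |C(F_11)_aff| = 10.
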